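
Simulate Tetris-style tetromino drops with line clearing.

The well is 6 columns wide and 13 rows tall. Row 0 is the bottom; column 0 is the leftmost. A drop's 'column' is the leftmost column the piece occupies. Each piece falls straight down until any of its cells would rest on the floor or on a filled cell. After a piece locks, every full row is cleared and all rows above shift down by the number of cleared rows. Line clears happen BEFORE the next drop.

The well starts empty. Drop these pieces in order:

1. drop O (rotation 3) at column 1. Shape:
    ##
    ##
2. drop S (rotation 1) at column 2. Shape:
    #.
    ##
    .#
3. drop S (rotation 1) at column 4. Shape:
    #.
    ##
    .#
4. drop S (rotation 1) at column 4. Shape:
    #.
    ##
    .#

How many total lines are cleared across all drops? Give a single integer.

Answer: 0

Derivation:
Drop 1: O rot3 at col 1 lands with bottom-row=0; cleared 0 line(s) (total 0); column heights now [0 2 2 0 0 0], max=2
Drop 2: S rot1 at col 2 lands with bottom-row=1; cleared 0 line(s) (total 0); column heights now [0 2 4 3 0 0], max=4
Drop 3: S rot1 at col 4 lands with bottom-row=0; cleared 0 line(s) (total 0); column heights now [0 2 4 3 3 2], max=4
Drop 4: S rot1 at col 4 lands with bottom-row=2; cleared 0 line(s) (total 0); column heights now [0 2 4 3 5 4], max=5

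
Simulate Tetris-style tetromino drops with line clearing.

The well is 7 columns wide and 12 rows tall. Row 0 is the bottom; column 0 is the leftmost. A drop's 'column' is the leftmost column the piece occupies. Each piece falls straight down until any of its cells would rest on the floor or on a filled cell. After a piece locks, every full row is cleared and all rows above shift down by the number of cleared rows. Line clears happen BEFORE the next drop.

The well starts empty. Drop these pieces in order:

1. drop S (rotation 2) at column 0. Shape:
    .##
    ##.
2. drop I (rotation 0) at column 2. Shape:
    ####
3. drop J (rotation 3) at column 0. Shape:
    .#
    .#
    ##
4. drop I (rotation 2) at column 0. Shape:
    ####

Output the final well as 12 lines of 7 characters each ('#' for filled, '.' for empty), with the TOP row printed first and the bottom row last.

Drop 1: S rot2 at col 0 lands with bottom-row=0; cleared 0 line(s) (total 0); column heights now [1 2 2 0 0 0 0], max=2
Drop 2: I rot0 at col 2 lands with bottom-row=2; cleared 0 line(s) (total 0); column heights now [1 2 3 3 3 3 0], max=3
Drop 3: J rot3 at col 0 lands with bottom-row=2; cleared 0 line(s) (total 0); column heights now [3 5 3 3 3 3 0], max=5
Drop 4: I rot2 at col 0 lands with bottom-row=5; cleared 0 line(s) (total 0); column heights now [6 6 6 6 3 3 0], max=6

Answer: .......
.......
.......
.......
.......
.......
####...
.#.....
.#.....
######.
.##....
##.....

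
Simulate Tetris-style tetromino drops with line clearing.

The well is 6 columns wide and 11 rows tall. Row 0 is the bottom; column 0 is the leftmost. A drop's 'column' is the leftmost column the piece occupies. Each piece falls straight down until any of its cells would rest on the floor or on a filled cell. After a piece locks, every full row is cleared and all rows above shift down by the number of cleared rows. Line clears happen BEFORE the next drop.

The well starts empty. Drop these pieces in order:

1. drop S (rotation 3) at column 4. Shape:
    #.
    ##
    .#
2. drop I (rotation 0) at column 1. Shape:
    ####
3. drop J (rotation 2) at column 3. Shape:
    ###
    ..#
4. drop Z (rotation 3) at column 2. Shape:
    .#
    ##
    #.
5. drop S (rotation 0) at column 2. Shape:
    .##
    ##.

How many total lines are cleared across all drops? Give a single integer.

Drop 1: S rot3 at col 4 lands with bottom-row=0; cleared 0 line(s) (total 0); column heights now [0 0 0 0 3 2], max=3
Drop 2: I rot0 at col 1 lands with bottom-row=3; cleared 0 line(s) (total 0); column heights now [0 4 4 4 4 2], max=4
Drop 3: J rot2 at col 3 lands with bottom-row=3; cleared 0 line(s) (total 0); column heights now [0 4 4 5 5 5], max=5
Drop 4: Z rot3 at col 2 lands with bottom-row=4; cleared 0 line(s) (total 0); column heights now [0 4 6 7 5 5], max=7
Drop 5: S rot0 at col 2 lands with bottom-row=7; cleared 0 line(s) (total 0); column heights now [0 4 8 9 9 5], max=9

Answer: 0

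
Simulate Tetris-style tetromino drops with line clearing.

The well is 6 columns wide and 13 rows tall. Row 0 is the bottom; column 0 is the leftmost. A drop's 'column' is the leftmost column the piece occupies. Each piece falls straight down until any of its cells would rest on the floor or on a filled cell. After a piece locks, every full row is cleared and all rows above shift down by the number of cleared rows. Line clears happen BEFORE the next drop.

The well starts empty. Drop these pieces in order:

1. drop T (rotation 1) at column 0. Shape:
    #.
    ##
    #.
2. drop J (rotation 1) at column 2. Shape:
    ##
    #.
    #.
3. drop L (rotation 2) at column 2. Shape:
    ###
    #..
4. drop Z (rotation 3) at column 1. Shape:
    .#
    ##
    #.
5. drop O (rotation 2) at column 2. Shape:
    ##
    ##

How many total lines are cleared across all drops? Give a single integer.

Drop 1: T rot1 at col 0 lands with bottom-row=0; cleared 0 line(s) (total 0); column heights now [3 2 0 0 0 0], max=3
Drop 2: J rot1 at col 2 lands with bottom-row=0; cleared 0 line(s) (total 0); column heights now [3 2 3 3 0 0], max=3
Drop 3: L rot2 at col 2 lands with bottom-row=3; cleared 0 line(s) (total 0); column heights now [3 2 5 5 5 0], max=5
Drop 4: Z rot3 at col 1 lands with bottom-row=4; cleared 0 line(s) (total 0); column heights now [3 6 7 5 5 0], max=7
Drop 5: O rot2 at col 2 lands with bottom-row=7; cleared 0 line(s) (total 0); column heights now [3 6 9 9 5 0], max=9

Answer: 0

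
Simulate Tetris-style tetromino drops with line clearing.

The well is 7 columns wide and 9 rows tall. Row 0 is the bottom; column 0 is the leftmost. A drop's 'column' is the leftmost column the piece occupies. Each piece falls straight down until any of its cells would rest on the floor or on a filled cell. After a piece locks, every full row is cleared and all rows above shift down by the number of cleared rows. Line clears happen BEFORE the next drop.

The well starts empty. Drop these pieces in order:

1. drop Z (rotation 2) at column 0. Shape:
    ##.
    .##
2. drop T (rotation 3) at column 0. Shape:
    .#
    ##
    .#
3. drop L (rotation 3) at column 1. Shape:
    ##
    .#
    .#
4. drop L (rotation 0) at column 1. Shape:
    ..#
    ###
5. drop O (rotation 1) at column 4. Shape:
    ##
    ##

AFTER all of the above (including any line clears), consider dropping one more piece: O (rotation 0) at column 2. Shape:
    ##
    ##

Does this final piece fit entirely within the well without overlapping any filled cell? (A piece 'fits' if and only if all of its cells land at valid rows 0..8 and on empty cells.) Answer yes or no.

Drop 1: Z rot2 at col 0 lands with bottom-row=0; cleared 0 line(s) (total 0); column heights now [2 2 1 0 0 0 0], max=2
Drop 2: T rot3 at col 0 lands with bottom-row=2; cleared 0 line(s) (total 0); column heights now [4 5 1 0 0 0 0], max=5
Drop 3: L rot3 at col 1 lands with bottom-row=3; cleared 0 line(s) (total 0); column heights now [4 6 6 0 0 0 0], max=6
Drop 4: L rot0 at col 1 lands with bottom-row=6; cleared 0 line(s) (total 0); column heights now [4 7 7 8 0 0 0], max=8
Drop 5: O rot1 at col 4 lands with bottom-row=0; cleared 0 line(s) (total 0); column heights now [4 7 7 8 2 2 0], max=8
Test piece O rot0 at col 2 (width 2): heights before test = [4 7 7 8 2 2 0]; fits = False

Answer: no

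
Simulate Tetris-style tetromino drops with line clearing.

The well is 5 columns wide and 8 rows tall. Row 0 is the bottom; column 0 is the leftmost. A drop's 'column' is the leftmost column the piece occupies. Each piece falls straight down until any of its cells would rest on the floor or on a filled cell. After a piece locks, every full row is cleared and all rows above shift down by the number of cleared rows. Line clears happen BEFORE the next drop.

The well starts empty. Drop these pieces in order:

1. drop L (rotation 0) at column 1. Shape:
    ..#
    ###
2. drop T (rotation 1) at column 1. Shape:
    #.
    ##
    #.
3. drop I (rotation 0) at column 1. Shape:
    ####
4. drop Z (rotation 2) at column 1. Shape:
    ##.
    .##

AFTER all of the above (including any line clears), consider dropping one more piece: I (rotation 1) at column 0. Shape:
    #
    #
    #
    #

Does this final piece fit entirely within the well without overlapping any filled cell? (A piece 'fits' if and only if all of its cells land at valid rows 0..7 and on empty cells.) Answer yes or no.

Answer: yes

Derivation:
Drop 1: L rot0 at col 1 lands with bottom-row=0; cleared 0 line(s) (total 0); column heights now [0 1 1 2 0], max=2
Drop 2: T rot1 at col 1 lands with bottom-row=1; cleared 0 line(s) (total 0); column heights now [0 4 3 2 0], max=4
Drop 3: I rot0 at col 1 lands with bottom-row=4; cleared 0 line(s) (total 0); column heights now [0 5 5 5 5], max=5
Drop 4: Z rot2 at col 1 lands with bottom-row=5; cleared 0 line(s) (total 0); column heights now [0 7 7 6 5], max=7
Test piece I rot1 at col 0 (width 1): heights before test = [0 7 7 6 5]; fits = True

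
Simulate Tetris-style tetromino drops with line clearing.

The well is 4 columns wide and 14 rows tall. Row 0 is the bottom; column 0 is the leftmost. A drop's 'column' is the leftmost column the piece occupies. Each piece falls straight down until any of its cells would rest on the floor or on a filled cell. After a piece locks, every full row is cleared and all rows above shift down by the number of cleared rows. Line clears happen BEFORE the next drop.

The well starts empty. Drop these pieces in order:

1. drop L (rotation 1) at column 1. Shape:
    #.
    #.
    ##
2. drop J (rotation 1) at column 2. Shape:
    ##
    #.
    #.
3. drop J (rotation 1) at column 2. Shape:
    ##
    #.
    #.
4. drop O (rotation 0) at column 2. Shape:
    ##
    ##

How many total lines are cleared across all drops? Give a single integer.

Answer: 0

Derivation:
Drop 1: L rot1 at col 1 lands with bottom-row=0; cleared 0 line(s) (total 0); column heights now [0 3 1 0], max=3
Drop 2: J rot1 at col 2 lands with bottom-row=1; cleared 0 line(s) (total 0); column heights now [0 3 4 4], max=4
Drop 3: J rot1 at col 2 lands with bottom-row=4; cleared 0 line(s) (total 0); column heights now [0 3 7 7], max=7
Drop 4: O rot0 at col 2 lands with bottom-row=7; cleared 0 line(s) (total 0); column heights now [0 3 9 9], max=9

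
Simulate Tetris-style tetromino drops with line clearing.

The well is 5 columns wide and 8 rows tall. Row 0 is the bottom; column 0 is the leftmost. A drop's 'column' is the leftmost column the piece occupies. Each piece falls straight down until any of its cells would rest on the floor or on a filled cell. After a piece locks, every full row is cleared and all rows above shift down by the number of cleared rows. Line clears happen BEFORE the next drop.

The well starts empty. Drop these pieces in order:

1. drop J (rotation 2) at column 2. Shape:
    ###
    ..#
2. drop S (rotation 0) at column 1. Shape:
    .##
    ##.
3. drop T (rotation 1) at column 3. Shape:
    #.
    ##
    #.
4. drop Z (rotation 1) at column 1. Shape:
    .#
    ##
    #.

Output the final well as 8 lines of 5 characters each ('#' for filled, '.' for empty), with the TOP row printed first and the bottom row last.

Answer: .....
...#.
..###
.###.
.###.
.##..
..###
....#

Derivation:
Drop 1: J rot2 at col 2 lands with bottom-row=0; cleared 0 line(s) (total 0); column heights now [0 0 2 2 2], max=2
Drop 2: S rot0 at col 1 lands with bottom-row=2; cleared 0 line(s) (total 0); column heights now [0 3 4 4 2], max=4
Drop 3: T rot1 at col 3 lands with bottom-row=4; cleared 0 line(s) (total 0); column heights now [0 3 4 7 6], max=7
Drop 4: Z rot1 at col 1 lands with bottom-row=3; cleared 0 line(s) (total 0); column heights now [0 5 6 7 6], max=7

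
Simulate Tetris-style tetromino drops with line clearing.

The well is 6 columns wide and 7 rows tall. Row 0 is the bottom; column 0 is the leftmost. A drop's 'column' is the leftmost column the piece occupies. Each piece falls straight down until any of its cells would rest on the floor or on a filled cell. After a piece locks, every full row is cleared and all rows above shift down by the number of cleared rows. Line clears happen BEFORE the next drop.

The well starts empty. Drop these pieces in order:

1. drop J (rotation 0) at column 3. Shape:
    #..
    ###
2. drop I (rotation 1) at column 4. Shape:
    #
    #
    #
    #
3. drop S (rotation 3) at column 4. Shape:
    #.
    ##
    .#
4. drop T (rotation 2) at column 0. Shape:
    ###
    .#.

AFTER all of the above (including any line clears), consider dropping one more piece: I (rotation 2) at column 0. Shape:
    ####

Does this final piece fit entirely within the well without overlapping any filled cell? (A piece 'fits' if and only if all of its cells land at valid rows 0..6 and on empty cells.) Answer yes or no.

Drop 1: J rot0 at col 3 lands with bottom-row=0; cleared 0 line(s) (total 0); column heights now [0 0 0 2 1 1], max=2
Drop 2: I rot1 at col 4 lands with bottom-row=1; cleared 0 line(s) (total 0); column heights now [0 0 0 2 5 1], max=5
Drop 3: S rot3 at col 4 lands with bottom-row=4; cleared 0 line(s) (total 0); column heights now [0 0 0 2 7 6], max=7
Drop 4: T rot2 at col 0 lands with bottom-row=0; cleared 0 line(s) (total 0); column heights now [2 2 2 2 7 6], max=7
Test piece I rot2 at col 0 (width 4): heights before test = [2 2 2 2 7 6]; fits = True

Answer: yes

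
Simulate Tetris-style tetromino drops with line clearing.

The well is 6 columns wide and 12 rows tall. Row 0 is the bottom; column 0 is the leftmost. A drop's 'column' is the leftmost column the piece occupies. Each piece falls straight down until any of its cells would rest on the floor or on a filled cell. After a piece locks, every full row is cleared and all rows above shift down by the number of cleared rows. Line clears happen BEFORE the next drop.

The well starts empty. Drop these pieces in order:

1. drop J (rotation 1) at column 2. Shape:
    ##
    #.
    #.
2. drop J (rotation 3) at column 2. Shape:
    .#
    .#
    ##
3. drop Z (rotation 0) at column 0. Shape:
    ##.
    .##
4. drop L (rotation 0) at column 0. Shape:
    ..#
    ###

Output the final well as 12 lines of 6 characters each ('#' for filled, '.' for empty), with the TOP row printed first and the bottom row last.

Answer: ......
......
......
......
..#...
###...
##.#..
.###..
..##..
..##..
..#...
..#...

Derivation:
Drop 1: J rot1 at col 2 lands with bottom-row=0; cleared 0 line(s) (total 0); column heights now [0 0 3 3 0 0], max=3
Drop 2: J rot3 at col 2 lands with bottom-row=3; cleared 0 line(s) (total 0); column heights now [0 0 4 6 0 0], max=6
Drop 3: Z rot0 at col 0 lands with bottom-row=4; cleared 0 line(s) (total 0); column heights now [6 6 5 6 0 0], max=6
Drop 4: L rot0 at col 0 lands with bottom-row=6; cleared 0 line(s) (total 0); column heights now [7 7 8 6 0 0], max=8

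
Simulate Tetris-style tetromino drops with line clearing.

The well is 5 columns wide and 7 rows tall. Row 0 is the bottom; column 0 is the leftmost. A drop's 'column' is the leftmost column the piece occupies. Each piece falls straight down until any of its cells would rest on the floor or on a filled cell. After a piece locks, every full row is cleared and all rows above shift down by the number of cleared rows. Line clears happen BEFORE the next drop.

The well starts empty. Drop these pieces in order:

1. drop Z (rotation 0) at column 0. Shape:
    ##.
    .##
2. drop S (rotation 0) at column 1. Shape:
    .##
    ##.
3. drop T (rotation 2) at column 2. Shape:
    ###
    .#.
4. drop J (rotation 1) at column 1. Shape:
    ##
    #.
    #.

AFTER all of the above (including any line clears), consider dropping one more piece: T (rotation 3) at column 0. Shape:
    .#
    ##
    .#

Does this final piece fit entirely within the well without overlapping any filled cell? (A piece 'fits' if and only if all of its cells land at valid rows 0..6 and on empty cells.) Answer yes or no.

Answer: no

Derivation:
Drop 1: Z rot0 at col 0 lands with bottom-row=0; cleared 0 line(s) (total 0); column heights now [2 2 1 0 0], max=2
Drop 2: S rot0 at col 1 lands with bottom-row=2; cleared 0 line(s) (total 0); column heights now [2 3 4 4 0], max=4
Drop 3: T rot2 at col 2 lands with bottom-row=4; cleared 0 line(s) (total 0); column heights now [2 3 6 6 6], max=6
Drop 4: J rot1 at col 1 lands with bottom-row=4; cleared 0 line(s) (total 0); column heights now [2 7 7 6 6], max=7
Test piece T rot3 at col 0 (width 2): heights before test = [2 7 7 6 6]; fits = False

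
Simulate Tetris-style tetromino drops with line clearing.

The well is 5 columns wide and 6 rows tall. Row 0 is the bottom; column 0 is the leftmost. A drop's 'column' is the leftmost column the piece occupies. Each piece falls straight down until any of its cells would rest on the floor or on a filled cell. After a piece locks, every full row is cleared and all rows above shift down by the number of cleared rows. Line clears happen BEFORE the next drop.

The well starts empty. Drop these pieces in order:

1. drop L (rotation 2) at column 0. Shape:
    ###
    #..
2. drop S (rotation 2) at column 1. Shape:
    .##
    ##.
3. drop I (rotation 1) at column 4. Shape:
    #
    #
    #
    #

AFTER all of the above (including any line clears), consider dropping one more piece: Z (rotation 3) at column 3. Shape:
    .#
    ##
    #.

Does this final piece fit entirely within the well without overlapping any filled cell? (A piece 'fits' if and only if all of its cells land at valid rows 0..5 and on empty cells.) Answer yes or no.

Drop 1: L rot2 at col 0 lands with bottom-row=0; cleared 0 line(s) (total 0); column heights now [2 2 2 0 0], max=2
Drop 2: S rot2 at col 1 lands with bottom-row=2; cleared 0 line(s) (total 0); column heights now [2 3 4 4 0], max=4
Drop 3: I rot1 at col 4 lands with bottom-row=0; cleared 0 line(s) (total 0); column heights now [2 3 4 4 4], max=4
Test piece Z rot3 at col 3 (width 2): heights before test = [2 3 4 4 4]; fits = False

Answer: no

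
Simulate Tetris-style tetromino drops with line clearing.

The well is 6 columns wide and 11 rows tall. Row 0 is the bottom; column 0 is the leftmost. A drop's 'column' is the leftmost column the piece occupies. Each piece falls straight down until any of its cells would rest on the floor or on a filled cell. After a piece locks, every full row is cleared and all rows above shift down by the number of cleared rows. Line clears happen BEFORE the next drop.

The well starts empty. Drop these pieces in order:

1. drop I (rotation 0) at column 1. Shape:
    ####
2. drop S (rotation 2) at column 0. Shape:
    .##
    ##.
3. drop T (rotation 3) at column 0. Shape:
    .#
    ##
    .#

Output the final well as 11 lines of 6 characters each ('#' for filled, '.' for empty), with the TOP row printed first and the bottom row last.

Answer: ......
......
......
......
......
.#....
##....
.#....
.##...
##....
.####.

Derivation:
Drop 1: I rot0 at col 1 lands with bottom-row=0; cleared 0 line(s) (total 0); column heights now [0 1 1 1 1 0], max=1
Drop 2: S rot2 at col 0 lands with bottom-row=1; cleared 0 line(s) (total 0); column heights now [2 3 3 1 1 0], max=3
Drop 3: T rot3 at col 0 lands with bottom-row=3; cleared 0 line(s) (total 0); column heights now [5 6 3 1 1 0], max=6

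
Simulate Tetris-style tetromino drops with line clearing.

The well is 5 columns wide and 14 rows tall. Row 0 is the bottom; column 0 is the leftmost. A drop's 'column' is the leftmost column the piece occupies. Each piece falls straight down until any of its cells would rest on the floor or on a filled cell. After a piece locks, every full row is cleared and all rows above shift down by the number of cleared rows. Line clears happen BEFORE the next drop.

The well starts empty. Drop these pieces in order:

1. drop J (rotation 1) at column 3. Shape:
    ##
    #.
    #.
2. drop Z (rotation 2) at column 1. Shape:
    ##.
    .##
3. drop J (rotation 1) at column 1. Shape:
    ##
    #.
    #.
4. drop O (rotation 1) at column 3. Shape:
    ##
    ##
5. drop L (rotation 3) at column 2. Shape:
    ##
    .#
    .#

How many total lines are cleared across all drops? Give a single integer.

Answer: 0

Derivation:
Drop 1: J rot1 at col 3 lands with bottom-row=0; cleared 0 line(s) (total 0); column heights now [0 0 0 3 3], max=3
Drop 2: Z rot2 at col 1 lands with bottom-row=3; cleared 0 line(s) (total 0); column heights now [0 5 5 4 3], max=5
Drop 3: J rot1 at col 1 lands with bottom-row=5; cleared 0 line(s) (total 0); column heights now [0 8 8 4 3], max=8
Drop 4: O rot1 at col 3 lands with bottom-row=4; cleared 0 line(s) (total 0); column heights now [0 8 8 6 6], max=8
Drop 5: L rot3 at col 2 lands with bottom-row=6; cleared 0 line(s) (total 0); column heights now [0 8 9 9 6], max=9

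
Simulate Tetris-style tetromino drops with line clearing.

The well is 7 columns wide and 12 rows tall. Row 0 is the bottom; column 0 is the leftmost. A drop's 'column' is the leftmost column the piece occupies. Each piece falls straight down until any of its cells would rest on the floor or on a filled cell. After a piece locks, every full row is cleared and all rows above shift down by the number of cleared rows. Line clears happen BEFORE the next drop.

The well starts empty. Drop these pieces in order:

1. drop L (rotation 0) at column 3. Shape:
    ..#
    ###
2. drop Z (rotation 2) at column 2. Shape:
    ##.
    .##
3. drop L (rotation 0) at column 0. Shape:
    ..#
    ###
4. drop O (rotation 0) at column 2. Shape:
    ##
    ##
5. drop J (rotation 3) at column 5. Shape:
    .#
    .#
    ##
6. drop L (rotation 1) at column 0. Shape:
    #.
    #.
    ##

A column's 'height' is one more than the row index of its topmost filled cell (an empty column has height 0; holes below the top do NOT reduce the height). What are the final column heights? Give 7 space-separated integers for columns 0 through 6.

Drop 1: L rot0 at col 3 lands with bottom-row=0; cleared 0 line(s) (total 0); column heights now [0 0 0 1 1 2 0], max=2
Drop 2: Z rot2 at col 2 lands with bottom-row=1; cleared 0 line(s) (total 0); column heights now [0 0 3 3 2 2 0], max=3
Drop 3: L rot0 at col 0 lands with bottom-row=3; cleared 0 line(s) (total 0); column heights now [4 4 5 3 2 2 0], max=5
Drop 4: O rot0 at col 2 lands with bottom-row=5; cleared 0 line(s) (total 0); column heights now [4 4 7 7 2 2 0], max=7
Drop 5: J rot3 at col 5 lands with bottom-row=2; cleared 0 line(s) (total 0); column heights now [4 4 7 7 2 3 5], max=7
Drop 6: L rot1 at col 0 lands with bottom-row=4; cleared 0 line(s) (total 0); column heights now [7 5 7 7 2 3 5], max=7

Answer: 7 5 7 7 2 3 5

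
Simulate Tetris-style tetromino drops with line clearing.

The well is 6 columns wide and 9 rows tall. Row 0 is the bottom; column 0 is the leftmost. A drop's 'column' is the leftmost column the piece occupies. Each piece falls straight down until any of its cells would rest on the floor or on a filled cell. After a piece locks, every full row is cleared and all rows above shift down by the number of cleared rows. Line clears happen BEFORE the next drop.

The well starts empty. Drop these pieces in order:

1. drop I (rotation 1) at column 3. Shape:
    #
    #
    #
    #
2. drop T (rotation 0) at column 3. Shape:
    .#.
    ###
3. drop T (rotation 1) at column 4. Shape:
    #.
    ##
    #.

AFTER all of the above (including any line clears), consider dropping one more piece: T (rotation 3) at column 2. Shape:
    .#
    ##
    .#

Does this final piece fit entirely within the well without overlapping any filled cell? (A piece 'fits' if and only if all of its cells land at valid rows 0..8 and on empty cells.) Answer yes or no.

Drop 1: I rot1 at col 3 lands with bottom-row=0; cleared 0 line(s) (total 0); column heights now [0 0 0 4 0 0], max=4
Drop 2: T rot0 at col 3 lands with bottom-row=4; cleared 0 line(s) (total 0); column heights now [0 0 0 5 6 5], max=6
Drop 3: T rot1 at col 4 lands with bottom-row=6; cleared 0 line(s) (total 0); column heights now [0 0 0 5 9 8], max=9
Test piece T rot3 at col 2 (width 2): heights before test = [0 0 0 5 9 8]; fits = True

Answer: yes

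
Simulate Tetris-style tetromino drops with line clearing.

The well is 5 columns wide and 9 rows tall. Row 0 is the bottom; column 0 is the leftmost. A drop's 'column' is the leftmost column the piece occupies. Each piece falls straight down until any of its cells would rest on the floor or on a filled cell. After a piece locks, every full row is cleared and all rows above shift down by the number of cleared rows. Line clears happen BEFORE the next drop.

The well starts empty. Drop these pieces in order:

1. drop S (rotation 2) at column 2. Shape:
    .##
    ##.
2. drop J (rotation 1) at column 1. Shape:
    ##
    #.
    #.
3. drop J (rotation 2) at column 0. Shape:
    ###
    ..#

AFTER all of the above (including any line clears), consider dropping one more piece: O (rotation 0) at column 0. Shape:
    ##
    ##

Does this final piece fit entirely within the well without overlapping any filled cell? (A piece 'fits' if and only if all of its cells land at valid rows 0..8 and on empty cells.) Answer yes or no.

Answer: yes

Derivation:
Drop 1: S rot2 at col 2 lands with bottom-row=0; cleared 0 line(s) (total 0); column heights now [0 0 1 2 2], max=2
Drop 2: J rot1 at col 1 lands with bottom-row=0; cleared 0 line(s) (total 0); column heights now [0 3 3 2 2], max=3
Drop 3: J rot2 at col 0 lands with bottom-row=3; cleared 0 line(s) (total 0); column heights now [5 5 5 2 2], max=5
Test piece O rot0 at col 0 (width 2): heights before test = [5 5 5 2 2]; fits = True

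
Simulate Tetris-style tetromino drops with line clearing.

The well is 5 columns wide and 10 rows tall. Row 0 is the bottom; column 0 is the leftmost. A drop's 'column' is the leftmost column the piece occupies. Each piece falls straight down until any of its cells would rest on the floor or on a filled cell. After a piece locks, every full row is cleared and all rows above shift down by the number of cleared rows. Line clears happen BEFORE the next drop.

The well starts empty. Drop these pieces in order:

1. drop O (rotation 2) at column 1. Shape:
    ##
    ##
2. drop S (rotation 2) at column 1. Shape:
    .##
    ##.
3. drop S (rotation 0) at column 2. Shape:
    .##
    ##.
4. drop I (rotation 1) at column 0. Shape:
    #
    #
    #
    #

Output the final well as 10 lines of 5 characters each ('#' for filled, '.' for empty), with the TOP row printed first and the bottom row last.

Answer: .....
.....
.....
.....
...##
..##.
#.##.
###..
###..
###..

Derivation:
Drop 1: O rot2 at col 1 lands with bottom-row=0; cleared 0 line(s) (total 0); column heights now [0 2 2 0 0], max=2
Drop 2: S rot2 at col 1 lands with bottom-row=2; cleared 0 line(s) (total 0); column heights now [0 3 4 4 0], max=4
Drop 3: S rot0 at col 2 lands with bottom-row=4; cleared 0 line(s) (total 0); column heights now [0 3 5 6 6], max=6
Drop 4: I rot1 at col 0 lands with bottom-row=0; cleared 0 line(s) (total 0); column heights now [4 3 5 6 6], max=6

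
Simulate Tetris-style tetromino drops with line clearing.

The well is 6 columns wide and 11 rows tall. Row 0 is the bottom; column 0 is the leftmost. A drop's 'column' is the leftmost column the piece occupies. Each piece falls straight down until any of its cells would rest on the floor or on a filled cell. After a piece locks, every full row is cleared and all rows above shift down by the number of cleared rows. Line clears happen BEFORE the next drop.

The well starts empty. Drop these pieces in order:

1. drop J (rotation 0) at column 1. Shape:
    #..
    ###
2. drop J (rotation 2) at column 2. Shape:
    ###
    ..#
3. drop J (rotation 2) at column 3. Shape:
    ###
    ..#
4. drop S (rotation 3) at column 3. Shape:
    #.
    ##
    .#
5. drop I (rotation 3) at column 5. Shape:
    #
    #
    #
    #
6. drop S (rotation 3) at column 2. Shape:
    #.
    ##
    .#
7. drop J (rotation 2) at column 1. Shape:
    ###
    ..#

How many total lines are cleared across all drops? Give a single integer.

Answer: 0

Derivation:
Drop 1: J rot0 at col 1 lands with bottom-row=0; cleared 0 line(s) (total 0); column heights now [0 2 1 1 0 0], max=2
Drop 2: J rot2 at col 2 lands with bottom-row=0; cleared 0 line(s) (total 0); column heights now [0 2 2 2 2 0], max=2
Drop 3: J rot2 at col 3 lands with bottom-row=1; cleared 0 line(s) (total 0); column heights now [0 2 2 3 3 3], max=3
Drop 4: S rot3 at col 3 lands with bottom-row=3; cleared 0 line(s) (total 0); column heights now [0 2 2 6 5 3], max=6
Drop 5: I rot3 at col 5 lands with bottom-row=3; cleared 0 line(s) (total 0); column heights now [0 2 2 6 5 7], max=7
Drop 6: S rot3 at col 2 lands with bottom-row=6; cleared 0 line(s) (total 0); column heights now [0 2 9 8 5 7], max=9
Drop 7: J rot2 at col 1 lands with bottom-row=8; cleared 0 line(s) (total 0); column heights now [0 10 10 10 5 7], max=10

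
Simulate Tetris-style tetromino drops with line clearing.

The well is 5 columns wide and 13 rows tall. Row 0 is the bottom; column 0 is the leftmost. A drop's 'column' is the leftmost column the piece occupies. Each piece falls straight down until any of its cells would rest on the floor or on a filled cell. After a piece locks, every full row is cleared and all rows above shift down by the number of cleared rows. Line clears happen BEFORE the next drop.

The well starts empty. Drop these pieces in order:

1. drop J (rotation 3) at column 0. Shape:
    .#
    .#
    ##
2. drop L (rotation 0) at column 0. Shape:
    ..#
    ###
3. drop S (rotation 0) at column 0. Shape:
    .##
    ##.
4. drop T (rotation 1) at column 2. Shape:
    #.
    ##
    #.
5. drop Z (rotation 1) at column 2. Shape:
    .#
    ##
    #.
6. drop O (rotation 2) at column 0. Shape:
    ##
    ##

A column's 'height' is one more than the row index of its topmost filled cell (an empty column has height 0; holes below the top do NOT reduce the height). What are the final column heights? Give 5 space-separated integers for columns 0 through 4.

Answer: 8 8 11 12 0

Derivation:
Drop 1: J rot3 at col 0 lands with bottom-row=0; cleared 0 line(s) (total 0); column heights now [1 3 0 0 0], max=3
Drop 2: L rot0 at col 0 lands with bottom-row=3; cleared 0 line(s) (total 0); column heights now [4 4 5 0 0], max=5
Drop 3: S rot0 at col 0 lands with bottom-row=4; cleared 0 line(s) (total 0); column heights now [5 6 6 0 0], max=6
Drop 4: T rot1 at col 2 lands with bottom-row=6; cleared 0 line(s) (total 0); column heights now [5 6 9 8 0], max=9
Drop 5: Z rot1 at col 2 lands with bottom-row=9; cleared 0 line(s) (total 0); column heights now [5 6 11 12 0], max=12
Drop 6: O rot2 at col 0 lands with bottom-row=6; cleared 0 line(s) (total 0); column heights now [8 8 11 12 0], max=12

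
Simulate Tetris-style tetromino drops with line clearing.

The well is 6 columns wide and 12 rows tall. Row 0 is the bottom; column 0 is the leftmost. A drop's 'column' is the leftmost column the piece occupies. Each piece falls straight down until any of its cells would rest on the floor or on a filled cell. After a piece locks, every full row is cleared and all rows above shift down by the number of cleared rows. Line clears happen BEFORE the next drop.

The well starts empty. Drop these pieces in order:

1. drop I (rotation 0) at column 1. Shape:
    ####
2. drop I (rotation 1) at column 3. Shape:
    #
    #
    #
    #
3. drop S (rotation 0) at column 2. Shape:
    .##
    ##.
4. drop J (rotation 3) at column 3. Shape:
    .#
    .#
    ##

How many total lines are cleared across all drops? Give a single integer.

Drop 1: I rot0 at col 1 lands with bottom-row=0; cleared 0 line(s) (total 0); column heights now [0 1 1 1 1 0], max=1
Drop 2: I rot1 at col 3 lands with bottom-row=1; cleared 0 line(s) (total 0); column heights now [0 1 1 5 1 0], max=5
Drop 3: S rot0 at col 2 lands with bottom-row=5; cleared 0 line(s) (total 0); column heights now [0 1 6 7 7 0], max=7
Drop 4: J rot3 at col 3 lands with bottom-row=7; cleared 0 line(s) (total 0); column heights now [0 1 6 8 10 0], max=10

Answer: 0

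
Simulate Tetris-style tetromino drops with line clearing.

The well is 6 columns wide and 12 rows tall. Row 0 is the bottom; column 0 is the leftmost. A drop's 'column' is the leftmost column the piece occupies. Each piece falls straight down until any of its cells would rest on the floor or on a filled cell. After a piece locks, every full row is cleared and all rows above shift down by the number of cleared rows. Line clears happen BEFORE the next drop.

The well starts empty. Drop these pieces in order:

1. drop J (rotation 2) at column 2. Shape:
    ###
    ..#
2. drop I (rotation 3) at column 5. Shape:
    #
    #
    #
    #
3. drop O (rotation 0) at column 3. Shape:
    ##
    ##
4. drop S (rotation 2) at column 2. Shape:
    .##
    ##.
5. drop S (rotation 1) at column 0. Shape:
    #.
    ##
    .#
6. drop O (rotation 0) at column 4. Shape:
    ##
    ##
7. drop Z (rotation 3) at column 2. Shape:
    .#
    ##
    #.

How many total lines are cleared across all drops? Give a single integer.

Answer: 1

Derivation:
Drop 1: J rot2 at col 2 lands with bottom-row=0; cleared 0 line(s) (total 0); column heights now [0 0 2 2 2 0], max=2
Drop 2: I rot3 at col 5 lands with bottom-row=0; cleared 0 line(s) (total 0); column heights now [0 0 2 2 2 4], max=4
Drop 3: O rot0 at col 3 lands with bottom-row=2; cleared 0 line(s) (total 0); column heights now [0 0 2 4 4 4], max=4
Drop 4: S rot2 at col 2 lands with bottom-row=4; cleared 0 line(s) (total 0); column heights now [0 0 5 6 6 4], max=6
Drop 5: S rot1 at col 0 lands with bottom-row=0; cleared 1 line(s) (total 1); column heights now [2 1 4 5 5 3], max=5
Drop 6: O rot0 at col 4 lands with bottom-row=5; cleared 0 line(s) (total 1); column heights now [2 1 4 5 7 7], max=7
Drop 7: Z rot3 at col 2 lands with bottom-row=4; cleared 0 line(s) (total 1); column heights now [2 1 6 7 7 7], max=7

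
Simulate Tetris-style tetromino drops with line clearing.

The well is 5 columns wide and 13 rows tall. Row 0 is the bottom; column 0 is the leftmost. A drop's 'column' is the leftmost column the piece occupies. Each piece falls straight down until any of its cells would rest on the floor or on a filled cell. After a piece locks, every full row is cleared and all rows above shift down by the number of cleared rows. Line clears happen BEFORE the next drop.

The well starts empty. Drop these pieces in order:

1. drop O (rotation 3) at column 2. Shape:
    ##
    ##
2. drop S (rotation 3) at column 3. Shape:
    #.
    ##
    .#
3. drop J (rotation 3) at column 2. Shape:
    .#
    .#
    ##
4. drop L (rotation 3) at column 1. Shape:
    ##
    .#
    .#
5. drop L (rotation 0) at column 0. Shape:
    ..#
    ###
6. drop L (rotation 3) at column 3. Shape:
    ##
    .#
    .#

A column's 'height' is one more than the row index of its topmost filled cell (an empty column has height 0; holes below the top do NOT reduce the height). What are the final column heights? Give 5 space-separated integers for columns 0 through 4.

Answer: 9 9 10 8 8

Derivation:
Drop 1: O rot3 at col 2 lands with bottom-row=0; cleared 0 line(s) (total 0); column heights now [0 0 2 2 0], max=2
Drop 2: S rot3 at col 3 lands with bottom-row=1; cleared 0 line(s) (total 0); column heights now [0 0 2 4 3], max=4
Drop 3: J rot3 at col 2 lands with bottom-row=4; cleared 0 line(s) (total 0); column heights now [0 0 5 7 3], max=7
Drop 4: L rot3 at col 1 lands with bottom-row=5; cleared 0 line(s) (total 0); column heights now [0 8 8 7 3], max=8
Drop 5: L rot0 at col 0 lands with bottom-row=8; cleared 0 line(s) (total 0); column heights now [9 9 10 7 3], max=10
Drop 6: L rot3 at col 3 lands with bottom-row=5; cleared 0 line(s) (total 0); column heights now [9 9 10 8 8], max=10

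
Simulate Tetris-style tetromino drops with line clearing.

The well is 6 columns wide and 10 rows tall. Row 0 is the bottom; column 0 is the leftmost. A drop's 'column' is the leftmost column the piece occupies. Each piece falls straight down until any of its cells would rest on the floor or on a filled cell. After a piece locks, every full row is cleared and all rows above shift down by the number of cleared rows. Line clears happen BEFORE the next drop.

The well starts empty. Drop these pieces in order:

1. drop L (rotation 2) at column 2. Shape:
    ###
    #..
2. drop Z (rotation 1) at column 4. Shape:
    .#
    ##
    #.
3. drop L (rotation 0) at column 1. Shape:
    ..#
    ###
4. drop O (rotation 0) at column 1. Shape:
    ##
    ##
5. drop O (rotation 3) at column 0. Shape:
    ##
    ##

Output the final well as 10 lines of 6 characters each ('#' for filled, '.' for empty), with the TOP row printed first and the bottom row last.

Drop 1: L rot2 at col 2 lands with bottom-row=0; cleared 0 line(s) (total 0); column heights now [0 0 2 2 2 0], max=2
Drop 2: Z rot1 at col 4 lands with bottom-row=2; cleared 0 line(s) (total 0); column heights now [0 0 2 2 4 5], max=5
Drop 3: L rot0 at col 1 lands with bottom-row=2; cleared 0 line(s) (total 0); column heights now [0 3 3 4 4 5], max=5
Drop 4: O rot0 at col 1 lands with bottom-row=3; cleared 0 line(s) (total 0); column heights now [0 5 5 4 4 5], max=5
Drop 5: O rot3 at col 0 lands with bottom-row=5; cleared 0 line(s) (total 0); column heights now [7 7 5 4 4 5], max=7

Answer: ......
......
......
##....
##....
.##..#
.#####
.####.
..###.
..#...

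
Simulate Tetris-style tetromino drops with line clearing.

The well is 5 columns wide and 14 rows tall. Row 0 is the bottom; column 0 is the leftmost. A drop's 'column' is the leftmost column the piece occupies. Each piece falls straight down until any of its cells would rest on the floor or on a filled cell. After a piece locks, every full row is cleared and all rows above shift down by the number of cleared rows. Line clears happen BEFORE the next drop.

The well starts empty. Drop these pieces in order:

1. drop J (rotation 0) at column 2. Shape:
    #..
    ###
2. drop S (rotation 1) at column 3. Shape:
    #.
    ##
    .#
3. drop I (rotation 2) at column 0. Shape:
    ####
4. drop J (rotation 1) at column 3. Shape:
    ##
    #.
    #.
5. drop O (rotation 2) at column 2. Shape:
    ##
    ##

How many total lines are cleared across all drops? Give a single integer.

Drop 1: J rot0 at col 2 lands with bottom-row=0; cleared 0 line(s) (total 0); column heights now [0 0 2 1 1], max=2
Drop 2: S rot1 at col 3 lands with bottom-row=1; cleared 0 line(s) (total 0); column heights now [0 0 2 4 3], max=4
Drop 3: I rot2 at col 0 lands with bottom-row=4; cleared 0 line(s) (total 0); column heights now [5 5 5 5 3], max=5
Drop 4: J rot1 at col 3 lands with bottom-row=5; cleared 0 line(s) (total 0); column heights now [5 5 5 8 8], max=8
Drop 5: O rot2 at col 2 lands with bottom-row=8; cleared 0 line(s) (total 0); column heights now [5 5 10 10 8], max=10

Answer: 0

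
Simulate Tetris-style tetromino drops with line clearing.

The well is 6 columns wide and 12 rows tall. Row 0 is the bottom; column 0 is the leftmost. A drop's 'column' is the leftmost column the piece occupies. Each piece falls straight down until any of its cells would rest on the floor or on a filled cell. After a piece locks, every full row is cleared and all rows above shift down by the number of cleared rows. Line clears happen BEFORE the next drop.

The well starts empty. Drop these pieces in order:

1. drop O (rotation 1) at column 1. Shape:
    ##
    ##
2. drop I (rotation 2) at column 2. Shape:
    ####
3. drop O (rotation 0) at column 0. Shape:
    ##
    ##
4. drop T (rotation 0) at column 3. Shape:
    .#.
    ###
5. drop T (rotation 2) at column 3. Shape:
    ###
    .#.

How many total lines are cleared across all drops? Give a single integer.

Answer: 1

Derivation:
Drop 1: O rot1 at col 1 lands with bottom-row=0; cleared 0 line(s) (total 0); column heights now [0 2 2 0 0 0], max=2
Drop 2: I rot2 at col 2 lands with bottom-row=2; cleared 0 line(s) (total 0); column heights now [0 2 3 3 3 3], max=3
Drop 3: O rot0 at col 0 lands with bottom-row=2; cleared 1 line(s) (total 1); column heights now [3 3 2 0 0 0], max=3
Drop 4: T rot0 at col 3 lands with bottom-row=0; cleared 0 line(s) (total 1); column heights now [3 3 2 1 2 1], max=3
Drop 5: T rot2 at col 3 lands with bottom-row=2; cleared 0 line(s) (total 1); column heights now [3 3 2 4 4 4], max=4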